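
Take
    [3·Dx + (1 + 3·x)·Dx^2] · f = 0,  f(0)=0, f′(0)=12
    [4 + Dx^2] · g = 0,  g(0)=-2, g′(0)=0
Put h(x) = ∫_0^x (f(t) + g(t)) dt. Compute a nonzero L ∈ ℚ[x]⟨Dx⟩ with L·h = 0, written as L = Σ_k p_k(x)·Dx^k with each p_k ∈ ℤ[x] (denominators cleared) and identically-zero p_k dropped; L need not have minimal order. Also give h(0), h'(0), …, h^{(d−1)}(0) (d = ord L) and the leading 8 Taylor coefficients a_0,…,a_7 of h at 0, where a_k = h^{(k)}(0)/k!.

L = (348 + 144·x + 216·x^2)·Dx^2 + (44 + 180·x + 216·x^2 + 216·x^3)·Dx^3 + (87 + 36·x + 54·x^2)·Dx^4 + (11 + 45·x + 54·x^2 + 54·x^3)·Dx^5  (order 5).
h: a_k = 0, -2, 6, -14/3, 9, -247/15, 162/5, -21862/315, …
ICs: h(0) = 0, h′(0) = -2, h′′(0) = 12, h′′′(0) = -28, h′′′′(0) = 216.

f: a_k = 0, 12, -18, 36, -81, 972/5, -486, 8748/7, …
g: a_k = -2, 0, 4, 0, -4/3, 0, 8/45, 0, …
h₀=f+g: left-lcm gives L₀, ord ≤ 4.
h=∫₀ˣh₀: take L = L₀·Dx.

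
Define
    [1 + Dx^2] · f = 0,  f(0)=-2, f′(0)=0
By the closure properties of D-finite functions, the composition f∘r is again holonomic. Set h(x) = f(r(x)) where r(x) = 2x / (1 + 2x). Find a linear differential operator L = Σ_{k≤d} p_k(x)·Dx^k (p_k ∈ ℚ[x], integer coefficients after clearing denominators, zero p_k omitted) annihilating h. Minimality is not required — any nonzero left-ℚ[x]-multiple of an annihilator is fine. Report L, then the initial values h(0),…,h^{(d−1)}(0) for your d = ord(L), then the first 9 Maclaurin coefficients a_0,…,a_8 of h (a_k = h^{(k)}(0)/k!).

f: a_k = -2, 0, 1, 0, -1/12, 0, 1/360, 0, -1/20160, …
h₀=f(r): pull back L_f along r ⇒ L₀.
L = 4 + (4 + 24·x + 48·x^2 + 32·x^3)·Dx + (1 + 8·x + 24·x^2 + 32·x^3 + 16·x^4)·Dx^2  (order 2).
h: a_k = -2, 0, 4, -16, 140/3, -352/3, 12008/45, -2784/5, 66796/63, …
ICs: h(0) = -2, h′(0) = 0.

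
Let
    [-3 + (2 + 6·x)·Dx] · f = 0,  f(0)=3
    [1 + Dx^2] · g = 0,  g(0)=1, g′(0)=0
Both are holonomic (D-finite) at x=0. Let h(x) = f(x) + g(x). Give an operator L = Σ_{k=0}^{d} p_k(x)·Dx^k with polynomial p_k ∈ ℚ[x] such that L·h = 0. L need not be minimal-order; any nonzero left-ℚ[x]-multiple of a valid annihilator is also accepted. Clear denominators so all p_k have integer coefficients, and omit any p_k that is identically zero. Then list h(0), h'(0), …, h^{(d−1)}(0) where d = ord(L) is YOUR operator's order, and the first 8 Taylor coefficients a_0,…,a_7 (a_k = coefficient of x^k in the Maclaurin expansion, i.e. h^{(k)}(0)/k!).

L = (-93 - 72·x - 108·x^2) + (-10 + 18·x + 216·x^2 + 216·x^3)·Dx + (-93 - 72·x - 108·x^2)·Dx^2 + (-10 + 18·x + 216·x^2 + 216·x^3)·Dx^3  (order 3).
h: a_k = 4, 9/2, -31/8, 81/16, -3629/384, 5103/256, -2066779/46080, 216513/2048, …
ICs: h(0) = 4, h′(0) = 9/2, h′′(0) = -31/4.

f: a_k = 3, 9/2, -27/8, 81/16, -1215/128, 5103/256, -45927/1024, 216513/2048, …
g: a_k = 1, 0, -1/2, 0, 1/24, 0, -1/720, 0, …
f+g: L₀ = lclm(L_f,L_g), ord ≤ 1+2.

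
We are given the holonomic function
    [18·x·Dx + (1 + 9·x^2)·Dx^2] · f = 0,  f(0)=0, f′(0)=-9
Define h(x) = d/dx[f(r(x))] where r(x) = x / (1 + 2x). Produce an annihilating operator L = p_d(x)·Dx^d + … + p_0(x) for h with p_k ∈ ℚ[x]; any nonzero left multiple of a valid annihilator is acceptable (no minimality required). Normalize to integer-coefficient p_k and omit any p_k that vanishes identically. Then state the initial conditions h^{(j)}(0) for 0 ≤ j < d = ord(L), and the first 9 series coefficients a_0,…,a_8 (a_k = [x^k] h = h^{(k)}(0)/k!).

f: a_k = 0, -9, 0, 27, 0, -729/5, 0, 6561/7, 0, …
Change of var in L_f (x↦r) gives L₀.
Derive L from L₀ (diff closure).
L = (4 + 26·x) + (1 + 4·x + 13·x^2)·Dx  (order 1).
h: a_k = -9, 36, -27, -360, 1791, -2484, -13347, 85680, -169209, …
ICs: h(0) = -9.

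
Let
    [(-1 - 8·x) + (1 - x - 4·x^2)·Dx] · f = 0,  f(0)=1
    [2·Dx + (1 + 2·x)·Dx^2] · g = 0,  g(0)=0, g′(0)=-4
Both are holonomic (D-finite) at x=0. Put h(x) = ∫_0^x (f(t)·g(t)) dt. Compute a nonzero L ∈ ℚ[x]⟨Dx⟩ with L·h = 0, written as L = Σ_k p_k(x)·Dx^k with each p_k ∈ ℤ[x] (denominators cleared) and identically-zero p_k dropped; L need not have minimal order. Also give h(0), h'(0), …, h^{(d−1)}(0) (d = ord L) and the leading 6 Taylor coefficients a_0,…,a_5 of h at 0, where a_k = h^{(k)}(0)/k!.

f: a_k = 1, 1, 5, 9, 29, 65, …
g: a_k = 0, -4, 4, -16/3, 8, -64/5, …
L₀ := L_f ⊗_s L_g (sym. prod.), ord ≤ 2.
h=∫h₀ ⇒ L = L₀·Dx.
L = (10 + 32·x)·Dx + (22·x + 40·x^2)·Dx^2 + (-1 - x + 6·x^2 + 8·x^3)·Dx^3  (order 3).
h: a_k = 0, 0, -2, 0, -16/3, -8/3, …
ICs: h(0) = 0, h′(0) = 0, h′′(0) = -4.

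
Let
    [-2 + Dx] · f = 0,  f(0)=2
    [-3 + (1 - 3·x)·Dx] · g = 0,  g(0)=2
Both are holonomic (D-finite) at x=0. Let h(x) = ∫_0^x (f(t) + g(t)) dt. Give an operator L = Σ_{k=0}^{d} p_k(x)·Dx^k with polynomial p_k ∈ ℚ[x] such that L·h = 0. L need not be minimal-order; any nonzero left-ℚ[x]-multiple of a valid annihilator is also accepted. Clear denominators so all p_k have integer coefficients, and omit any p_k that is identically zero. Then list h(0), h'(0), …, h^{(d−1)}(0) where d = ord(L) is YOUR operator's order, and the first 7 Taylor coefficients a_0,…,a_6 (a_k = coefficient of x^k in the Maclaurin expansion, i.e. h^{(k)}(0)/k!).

f: a_k = 2, 4, 4, 8/3, 4/3, 8/15, 8/45, …
g: a_k = 2, 6, 18, 54, 162, 486, 1458, …
h₀=f+g: left-lcm gives L₀, ord ≤ 2.
h=∫h₀ ⇒ L = L₀·Dx.
L = (24 + 36·x)·Dx + (-14 - 24·x + 36·x^2)·Dx^2 + (1 + 3·x - 18·x^2)·Dx^3  (order 3).
h: a_k = 0, 4, 5, 22/3, 85/6, 98/3, 3649/45, …
ICs: h(0) = 0, h′(0) = 4, h′′(0) = 10.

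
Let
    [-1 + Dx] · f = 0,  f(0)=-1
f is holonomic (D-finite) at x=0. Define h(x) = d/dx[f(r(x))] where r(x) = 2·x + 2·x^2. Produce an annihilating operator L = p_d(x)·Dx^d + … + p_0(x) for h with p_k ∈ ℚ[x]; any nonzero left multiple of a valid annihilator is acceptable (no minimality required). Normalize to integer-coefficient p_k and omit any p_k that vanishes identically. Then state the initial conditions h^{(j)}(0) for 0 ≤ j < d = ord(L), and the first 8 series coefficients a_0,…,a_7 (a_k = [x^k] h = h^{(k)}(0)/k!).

f: a_k = -1, -1, -1/2, -1/6, -1/24, -1/120, -1/720, -1/5040, …
f∘r: x↦r, Dx↦Dx/r' in L_f ⇒ L₀.
h=h₀': d/dx-closure on L₀ ⇒ L.
L = (4 + 8·x + 8·x^2) + (-1 - 2·x)·Dx  (order 1).
h: a_k = -2, -8, -16, -80/3, -104/3, -608/15, -1856/45, -12224/315, …
ICs: h(0) = -2.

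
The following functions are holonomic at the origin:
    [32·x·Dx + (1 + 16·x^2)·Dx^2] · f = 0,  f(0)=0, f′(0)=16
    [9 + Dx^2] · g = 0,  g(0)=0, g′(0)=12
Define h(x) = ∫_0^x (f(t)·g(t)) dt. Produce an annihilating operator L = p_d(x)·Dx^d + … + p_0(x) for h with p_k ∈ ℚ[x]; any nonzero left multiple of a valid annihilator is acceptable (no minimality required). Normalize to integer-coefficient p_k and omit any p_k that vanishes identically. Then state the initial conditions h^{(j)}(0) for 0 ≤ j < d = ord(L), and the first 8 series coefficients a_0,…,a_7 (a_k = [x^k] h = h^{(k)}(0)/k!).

f: a_k = 0, 16, 0, -256/3, 0, 4096/5, 0, -65536/7, …
g: a_k = 0, 12, 0, -18, 0, 81/10, 0, -243/140, …
Product ⇒ symmetric product L₀, ord ≤ 4.
∫: right-multiply L₀ by Dx.
L = (16425 + 696384·x^2 + 2778624·x^4 + 11943936·x^6 + 47775744·x^8)·Dx + (23616·x + 543744·x^3 + 3981312·x^5 + 21233664·x^7)·Dx^2 + (2050 + 87168·x^2 + 470016·x^4 + 2654208·x^6 + 10616832·x^8)·Dx^3 + (2624·x + 60416·x^3 + 442368·x^5 + 2359296·x^7)·Dx^4 + (25 + 1088·x^2 + 17920·x^4 + 147456·x^6 + 589824·x^8)·Dx^5  (order 5).
h: a_k = 0, 0, 0, 64, 0, -1312/5, 0, 11496/7, …
ICs: h(0) = 0, h′(0) = 0, h′′(0) = 0, h′′′(0) = 384, h′′′′(0) = 0.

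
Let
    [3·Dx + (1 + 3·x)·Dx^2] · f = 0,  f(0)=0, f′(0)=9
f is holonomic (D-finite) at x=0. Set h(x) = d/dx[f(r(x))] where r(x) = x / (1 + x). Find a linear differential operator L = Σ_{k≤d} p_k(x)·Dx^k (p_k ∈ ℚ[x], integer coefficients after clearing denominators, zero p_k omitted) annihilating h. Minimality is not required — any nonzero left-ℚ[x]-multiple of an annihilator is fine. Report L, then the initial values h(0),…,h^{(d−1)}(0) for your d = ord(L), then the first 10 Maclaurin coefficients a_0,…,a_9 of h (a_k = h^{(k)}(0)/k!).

f: a_k = 0, 9, -27/2, 27, -243/4, 729/5, -729/2, 6561/7, -19683/8, 6561, …
f∘r: x↦r, Dx↦Dx/r' in L_f ⇒ L₀.
Differentiate: ansatz ord ≤ ord L₀ ⇒ L.
L = (5 + 8·x) + (1 + 5·x + 4·x^2)·Dx  (order 1).
h: a_k = 9, -45, 189, -765, 3069, -12285, 49149, -196605, 786429, -3145725, …
ICs: h(0) = 9.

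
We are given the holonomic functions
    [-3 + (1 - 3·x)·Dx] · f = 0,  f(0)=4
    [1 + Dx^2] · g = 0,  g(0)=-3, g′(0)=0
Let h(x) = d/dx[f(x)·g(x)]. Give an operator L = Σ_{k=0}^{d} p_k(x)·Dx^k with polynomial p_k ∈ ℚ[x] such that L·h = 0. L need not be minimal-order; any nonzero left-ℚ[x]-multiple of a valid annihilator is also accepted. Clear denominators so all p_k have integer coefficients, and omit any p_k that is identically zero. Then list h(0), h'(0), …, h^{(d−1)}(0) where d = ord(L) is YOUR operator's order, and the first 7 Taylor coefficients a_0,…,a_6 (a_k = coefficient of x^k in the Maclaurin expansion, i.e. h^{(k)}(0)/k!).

f: a_k = 4, 12, 36, 108, 324, 972, 2916, …
g: a_k = -3, 0, 3/2, 0, -1/8, 0, 1/240, …
Product ⇒ symmetric product L₀, ord ≤ 2.
Differentiate: ansatz ord ≤ ord L₀ ⇒ L.
L = (-17 - 6·x + 9·x^2) + (-6 + 18·x)·Dx + (1 - 6·x + 9·x^2)·Dx^2  (order 2).
h: a_k = -36, -204, -918, -3674, -27555/2, -495989/10, -3471923/20, …
ICs: h(0) = -36, h′(0) = -204.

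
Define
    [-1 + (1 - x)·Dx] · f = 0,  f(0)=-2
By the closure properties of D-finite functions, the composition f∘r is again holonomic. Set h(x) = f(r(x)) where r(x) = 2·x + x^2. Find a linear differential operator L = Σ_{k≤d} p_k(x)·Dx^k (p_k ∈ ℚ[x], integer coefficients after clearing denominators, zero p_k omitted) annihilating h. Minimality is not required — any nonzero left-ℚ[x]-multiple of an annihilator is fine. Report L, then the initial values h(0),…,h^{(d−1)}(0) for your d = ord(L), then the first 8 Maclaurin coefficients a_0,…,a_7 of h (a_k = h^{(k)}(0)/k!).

f: a_k = -2, -2, -2, -2, -2, -2, -2, -2, …
h₀=f(r): pull back L_f along r ⇒ L₀.
L = (2 + 2·x) + (-1 + 2·x + x^2)·Dx  (order 1).
h: a_k = -2, -4, -10, -24, -58, -140, -338, -816, …
ICs: h(0) = -2.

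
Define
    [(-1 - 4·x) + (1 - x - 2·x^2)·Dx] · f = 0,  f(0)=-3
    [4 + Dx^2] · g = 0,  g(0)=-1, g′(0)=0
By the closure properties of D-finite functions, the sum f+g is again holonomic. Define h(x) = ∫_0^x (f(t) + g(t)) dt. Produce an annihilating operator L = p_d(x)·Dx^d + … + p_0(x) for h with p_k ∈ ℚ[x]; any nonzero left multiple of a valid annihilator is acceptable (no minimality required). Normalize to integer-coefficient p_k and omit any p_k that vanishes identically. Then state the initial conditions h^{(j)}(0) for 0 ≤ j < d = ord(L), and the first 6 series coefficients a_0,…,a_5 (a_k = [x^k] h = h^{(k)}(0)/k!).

f: a_k = -3, -3, -9, -15, -33, -63, …
g: a_k = -1, 0, 2, 0, -2/3, 0, …
Weyl lclm of L_f,L_g ⇒ L₀ (ord ≤ 3).
h=∫h₀ ⇒ L = L₀·Dx.
L = (68 + 304·x + 200·x^2 + 320·x^3 + 160·x^4 + 128·x^5)·Dx + (-20 + 12·x + 24·x^2 + 8·x^3 + 48·x^4 + 96·x^5 + 64·x^6)·Dx^2 + (17 + 76·x + 50·x^2 + 80·x^3 + 40·x^4 + 32·x^5)·Dx^3 + (-5 + 3·x + 6·x^2 + 2·x^3 + 12·x^4 + 24·x^5 + 16·x^6)·Dx^4  (order 4).
h: a_k = 0, -4, -3/2, -7/3, -15/4, -101/15, …
ICs: h(0) = 0, h′(0) = -4, h′′(0) = -3, h′′′(0) = -14.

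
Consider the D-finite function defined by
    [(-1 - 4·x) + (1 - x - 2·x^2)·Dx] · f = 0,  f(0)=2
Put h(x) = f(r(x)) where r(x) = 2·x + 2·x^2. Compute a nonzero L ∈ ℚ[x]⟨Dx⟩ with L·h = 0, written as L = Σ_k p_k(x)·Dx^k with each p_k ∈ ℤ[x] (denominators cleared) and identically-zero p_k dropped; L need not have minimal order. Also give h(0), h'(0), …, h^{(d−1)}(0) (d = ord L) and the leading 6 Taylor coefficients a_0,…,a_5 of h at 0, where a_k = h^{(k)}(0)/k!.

L = (2 + 20·x + 48·x^2 + 32·x^3) + (-1 + 2·x + 10·x^2 + 16·x^3 + 8·x^4)·Dx  (order 1).
h: a_k = 2, 4, 28, 128, 616, 2992, …
ICs: h(0) = 2.

f: a_k = 2, 2, 6, 10, 22, 42, …
f∘r: x↦r, Dx↦Dx/r' in L_f ⇒ L₀.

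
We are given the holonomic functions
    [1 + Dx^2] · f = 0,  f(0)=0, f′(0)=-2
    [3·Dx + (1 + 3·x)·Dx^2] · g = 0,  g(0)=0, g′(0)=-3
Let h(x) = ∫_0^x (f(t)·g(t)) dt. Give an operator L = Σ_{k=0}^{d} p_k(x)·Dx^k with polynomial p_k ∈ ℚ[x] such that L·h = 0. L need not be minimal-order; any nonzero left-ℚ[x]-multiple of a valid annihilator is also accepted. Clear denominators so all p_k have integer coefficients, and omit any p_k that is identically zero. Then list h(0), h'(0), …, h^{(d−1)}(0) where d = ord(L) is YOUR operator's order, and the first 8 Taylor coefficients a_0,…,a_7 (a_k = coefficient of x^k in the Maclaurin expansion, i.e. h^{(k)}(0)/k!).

f: a_k = 0, -2, 0, 1/3, 0, -1/60, 0, 1/2520, …
g: a_k = 0, -3, 9/2, -9, 81/4, -243/5, 243/2, -2187/7, …
Product ⇒ symmetric product L₀, ord ≤ 4.
h=∫₀ˣh₀: take L = L₀·Dx.
L = (-203 - 222·x - 189·x^2 + 432·x^3 + 324·x^4)·Dx + (-84 - 108·x + 648·x^2 + 648·x^3)·Dx^2 + (-208 - 228·x - 54·x^2 + 864·x^3 + 648·x^4)·Dx^3 + (-84 - 108·x + 648·x^2 + 648·x^3)·Dx^4 + (-5 - 6·x + 135·x^2 + 432·x^3 + 324·x^4)·Dx^5  (order 5).
h: a_k = 0, 0, 0, 2, -9/4, 17/5, -13/2, 377/28, …
ICs: h(0) = 0, h′(0) = 0, h′′(0) = 0, h′′′(0) = 12, h′′′′(0) = -54.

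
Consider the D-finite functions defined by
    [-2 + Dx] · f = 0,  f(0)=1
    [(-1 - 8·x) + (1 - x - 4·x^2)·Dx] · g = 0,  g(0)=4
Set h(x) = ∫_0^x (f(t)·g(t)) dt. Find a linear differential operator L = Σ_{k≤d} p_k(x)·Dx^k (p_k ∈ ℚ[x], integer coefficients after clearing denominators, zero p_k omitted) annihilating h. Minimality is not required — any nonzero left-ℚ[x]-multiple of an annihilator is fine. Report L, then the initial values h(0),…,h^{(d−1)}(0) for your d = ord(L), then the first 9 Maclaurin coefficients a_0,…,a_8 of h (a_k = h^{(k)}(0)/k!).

L = (3 + 6·x - 8·x^2)·Dx + (-1 + x + 4·x^2)·Dx^2  (order 2).
h: a_k = 0, 4, 6, 12, 67/3, 236/5, 1486/15, 9892/45, 34269/70, …
ICs: h(0) = 0, h′(0) = 4.

f: a_k = 1, 2, 2, 4/3, 2/3, 4/15, 4/45, 8/315, 2/315, …
g: a_k = 4, 4, 20, 36, 116, 260, 724, 1764, 4660, …
L₀ := L_f ⊗_s L_g (sym. prod.), ord ≤ 1.
h=∫₀ˣh₀: take L = L₀·Dx.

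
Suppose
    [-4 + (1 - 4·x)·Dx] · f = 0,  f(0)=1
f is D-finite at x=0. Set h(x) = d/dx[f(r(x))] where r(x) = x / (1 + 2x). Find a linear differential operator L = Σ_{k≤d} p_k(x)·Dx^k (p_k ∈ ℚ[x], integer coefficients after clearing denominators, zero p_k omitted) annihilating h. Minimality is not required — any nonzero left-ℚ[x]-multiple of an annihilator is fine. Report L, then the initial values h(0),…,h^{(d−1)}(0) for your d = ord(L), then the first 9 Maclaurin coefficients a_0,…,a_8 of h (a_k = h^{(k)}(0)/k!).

f: a_k = 1, 4, 16, 64, 256, 1024, 4096, 16384, 65536, …
L₀ from L_f via x↦r, Dx↦r'^{-1}Dx.
Derive L from L₀ (diff closure).
L = 4 + (-1 + 2·x)·Dx  (order 1).
h: a_k = 4, 16, 48, 128, 320, 768, 1792, 4096, 9216, …
ICs: h(0) = 4.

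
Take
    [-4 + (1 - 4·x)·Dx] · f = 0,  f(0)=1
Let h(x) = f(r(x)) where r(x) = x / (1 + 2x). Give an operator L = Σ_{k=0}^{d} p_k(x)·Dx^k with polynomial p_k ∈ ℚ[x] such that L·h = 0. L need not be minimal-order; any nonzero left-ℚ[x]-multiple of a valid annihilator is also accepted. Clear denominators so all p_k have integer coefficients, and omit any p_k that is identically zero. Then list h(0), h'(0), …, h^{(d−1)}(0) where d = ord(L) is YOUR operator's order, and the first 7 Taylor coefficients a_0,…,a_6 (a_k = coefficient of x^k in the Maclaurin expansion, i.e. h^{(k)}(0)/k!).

L = 4 + (-1 + 4·x^2)·Dx  (order 1).
h: a_k = 1, 4, 8, 16, 32, 64, 128, …
ICs: h(0) = 1.

f: a_k = 1, 4, 16, 64, 256, 1024, 4096, …
Substitute x→r, Dx→(1/r')Dx; clear ⇒ L₀.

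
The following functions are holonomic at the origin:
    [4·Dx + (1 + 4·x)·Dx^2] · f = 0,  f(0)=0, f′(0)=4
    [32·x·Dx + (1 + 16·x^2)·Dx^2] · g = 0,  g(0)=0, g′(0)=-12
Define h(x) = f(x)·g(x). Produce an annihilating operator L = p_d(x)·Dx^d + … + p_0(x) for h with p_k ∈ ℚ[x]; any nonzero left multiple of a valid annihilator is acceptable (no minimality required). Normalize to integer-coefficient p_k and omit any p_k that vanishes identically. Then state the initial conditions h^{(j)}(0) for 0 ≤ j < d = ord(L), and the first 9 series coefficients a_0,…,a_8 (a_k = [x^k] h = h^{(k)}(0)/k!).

f: a_k = 0, 4, -8, 64/3, -64, 1024/5, -2048/3, 16384/7, -8192, …
g: a_k = 0, -12, 0, 64, 0, -3072/5, 0, 49152/7, 0, …
L₀ := L_f ⊗_s L_g (sym. prod.), ord ≤ 4.
L = (1536 + 11264·x + 81920·x^2 + 638976·x^3 + 1966080·x^4 + 3407872·x^5 + 4194304·x^7)·Dx + (288 + 7936·x + 78848·x^2 + 495616·x^3 + 2228224·x^4 + 6094848·x^5 + 9175040·x^6 + 3145728·x^7 + 14680064·x^8)·Dx^2 + (48 + 1024·x + 12288·x^2 + 79872·x^3 + 368640·x^4 + 1277952·x^5 + 3145728·x^6 + 4718592·x^7 + 3145728·x^8 + 8388608·x^9)·Dx^3 + (5 + 72·x + 592·x^2 + 3584·x^3 + 16896·x^4 + 61440·x^5 + 172032·x^6 + 393216·x^7 + 589824·x^8 + 524288·x^9 + 1048576·x^10)·Dx^4  (order 4).
h: a_k = 0, 0, -48, 96, 0, 256, -53248/15, 45056/5, 0, …
ICs: h(0) = 0, h′(0) = 0, h′′(0) = -96, h′′′(0) = 576.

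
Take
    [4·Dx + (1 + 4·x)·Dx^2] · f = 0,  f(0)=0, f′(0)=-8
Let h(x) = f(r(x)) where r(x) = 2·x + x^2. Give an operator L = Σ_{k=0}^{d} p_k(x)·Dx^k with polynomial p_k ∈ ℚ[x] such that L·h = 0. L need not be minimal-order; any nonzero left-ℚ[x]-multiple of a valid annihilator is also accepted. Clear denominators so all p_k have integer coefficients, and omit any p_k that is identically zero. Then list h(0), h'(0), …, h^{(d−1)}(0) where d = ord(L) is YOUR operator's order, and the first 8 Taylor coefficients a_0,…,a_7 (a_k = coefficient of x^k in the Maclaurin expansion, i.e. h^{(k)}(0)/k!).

L = (7 + 8·x + 4·x^2)·Dx + (1 + 9·x + 12·x^2 + 4·x^3)·Dx^2  (order 2).
h: a_k = 0, -16, 56, -832/3, 1552, -46336/5, 172928/3, -2581504/7, …
ICs: h(0) = 0, h′(0) = -16.

f: a_k = 0, -8, 16, -128/3, 128, -2048/5, 4096/3, -32768/7, …
f∘r: x↦r, Dx↦Dx/r' in L_f ⇒ L₀.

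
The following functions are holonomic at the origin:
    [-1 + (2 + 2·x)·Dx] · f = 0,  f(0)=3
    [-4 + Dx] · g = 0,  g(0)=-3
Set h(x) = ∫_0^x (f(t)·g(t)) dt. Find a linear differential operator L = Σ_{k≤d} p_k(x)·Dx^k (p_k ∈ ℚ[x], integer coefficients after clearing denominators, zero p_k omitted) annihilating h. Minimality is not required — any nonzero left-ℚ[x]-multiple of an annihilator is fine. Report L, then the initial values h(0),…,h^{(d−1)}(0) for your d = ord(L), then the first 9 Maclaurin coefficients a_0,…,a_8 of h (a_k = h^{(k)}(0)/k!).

f: a_k = 3, 3/2, -3/8, 3/16, -15/128, 21/256, -63/1024, 99/2048, -1287/32768, …
g: a_k = -3, -12, -24, -32, -32, -128/5, -256/15, -1024/105, -512/105, …
L₀ := L_f ⊗_s L_g (sym. prod.), ord ≤ 1.
h=∫h₀ ⇒ L = L₀·Dx.
L = (-9 - 8·x)·Dx + (2 + 2·x)·Dx^2  (order 2).
h: a_k = 0, -9, -81/4, -237/8, -2049/64, -17523/640, -49553/2560, -417727/35840, -3503907/573440, …
ICs: h(0) = 0, h′(0) = -9.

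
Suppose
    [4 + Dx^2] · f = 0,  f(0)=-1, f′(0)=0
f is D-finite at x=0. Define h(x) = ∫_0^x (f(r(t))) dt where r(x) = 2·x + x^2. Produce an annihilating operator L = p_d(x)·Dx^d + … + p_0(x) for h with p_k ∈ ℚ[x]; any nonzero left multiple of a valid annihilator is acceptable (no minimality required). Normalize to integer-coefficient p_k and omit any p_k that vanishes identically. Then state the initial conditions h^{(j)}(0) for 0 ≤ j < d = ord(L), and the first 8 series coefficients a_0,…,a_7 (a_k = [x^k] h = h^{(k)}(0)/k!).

f: a_k = -1, 0, 2, 0, -2/3, 0, 4/45, 0, …
Change of var in L_f (x↦r) gives L₀.
∫: right-multiply L₀ by Dx.
L = (16 + 48·x + 48·x^2 + 16·x^3)·Dx - Dx^2 + (1 + x)·Dx^3  (order 3).
h: a_k = 0, -1, 0, 8/3, 2, -26/15, -32/9, -464/315, …
ICs: h(0) = 0, h′(0) = -1, h′′(0) = 0.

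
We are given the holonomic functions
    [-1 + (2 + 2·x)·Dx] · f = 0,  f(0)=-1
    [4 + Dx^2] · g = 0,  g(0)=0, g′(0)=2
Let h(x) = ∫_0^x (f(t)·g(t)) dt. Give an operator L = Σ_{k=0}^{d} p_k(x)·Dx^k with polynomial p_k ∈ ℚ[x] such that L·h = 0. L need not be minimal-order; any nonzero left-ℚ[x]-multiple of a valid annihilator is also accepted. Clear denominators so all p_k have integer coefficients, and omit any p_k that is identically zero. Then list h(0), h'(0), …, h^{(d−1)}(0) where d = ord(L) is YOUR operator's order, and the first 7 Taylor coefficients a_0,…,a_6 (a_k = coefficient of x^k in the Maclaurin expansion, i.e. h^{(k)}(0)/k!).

L = (19 + 32·x + 16·x^2)·Dx + (-4 - 4·x)·Dx^2 + (4 + 8·x + 4·x^2)·Dx^3  (order 3).
h: a_k = 0, 0, -1, -1/3, 19/48, 13/120, -341/5760, …
ICs: h(0) = 0, h′(0) = 0, h′′(0) = -2.

f: a_k = -1, -1/2, 1/8, -1/16, 5/128, -7/256, 21/1024, …
g: a_k = 0, 2, 0, -4/3, 0, 4/15, 0, …
f·g: L₀ = L_f ⊗_s L_g, ord ≤ 1·2.
Integrate: L := L₀·Dx.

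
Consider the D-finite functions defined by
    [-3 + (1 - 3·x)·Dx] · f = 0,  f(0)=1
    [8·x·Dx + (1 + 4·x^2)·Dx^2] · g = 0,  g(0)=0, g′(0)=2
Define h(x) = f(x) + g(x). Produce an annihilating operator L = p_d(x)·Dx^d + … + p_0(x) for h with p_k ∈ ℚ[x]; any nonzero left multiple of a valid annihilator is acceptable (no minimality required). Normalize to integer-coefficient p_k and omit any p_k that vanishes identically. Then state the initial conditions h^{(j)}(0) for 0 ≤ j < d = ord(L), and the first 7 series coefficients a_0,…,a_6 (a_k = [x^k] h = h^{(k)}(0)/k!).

L = (-24 + 288·x + 288·x^2)·Dx + (31 - 24·x + 204·x^2 + 288·x^3)·Dx^2 + (-3 + 5·x + 20·x^3 + 48·x^4)·Dx^3  (order 3).
h: a_k = 1, 5, 9, 73/3, 81, 1247/5, 729, …
ICs: h(0) = 1, h′(0) = 5, h′′(0) = 18.

f: a_k = 1, 3, 9, 27, 81, 243, 729, …
g: a_k = 0, 2, 0, -8/3, 0, 32/5, 0, …
Sum ⇒ L₀ = lclm(L_f,L_g) in ℚ(x)⟨Dx⟩.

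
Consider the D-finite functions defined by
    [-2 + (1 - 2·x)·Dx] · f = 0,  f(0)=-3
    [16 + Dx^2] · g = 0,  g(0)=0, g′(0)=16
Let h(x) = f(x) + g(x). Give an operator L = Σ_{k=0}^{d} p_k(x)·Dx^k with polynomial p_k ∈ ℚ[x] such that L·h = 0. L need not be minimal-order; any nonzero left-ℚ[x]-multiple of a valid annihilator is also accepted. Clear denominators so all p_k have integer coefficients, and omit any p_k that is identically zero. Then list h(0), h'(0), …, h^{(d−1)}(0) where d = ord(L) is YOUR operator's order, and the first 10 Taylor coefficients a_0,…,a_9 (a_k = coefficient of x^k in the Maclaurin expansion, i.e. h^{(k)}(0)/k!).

L = (160 - 256·x + 256·x^2) + (-48 + 224·x - 384·x^2 + 256·x^3)·Dx + (10 - 16·x + 16·x^2)·Dx^2 + (-3 + 14·x - 24·x^2 + 16·x^3)·Dx^3  (order 3).
h: a_k = -3, 10, -12, -200/3, -48, -928/15, -192, -125056/315, -768, -4346368/2835, …
ICs: h(0) = -3, h′(0) = 10, h′′(0) = -24.

f: a_k = -3, -6, -12, -24, -48, -96, -192, -384, -768, -1536, …
g: a_k = 0, 16, 0, -128/3, 0, 512/15, 0, -4096/315, 0, 8192/2835, …
f+g: L₀ = lclm(L_f,L_g), ord ≤ 1+2.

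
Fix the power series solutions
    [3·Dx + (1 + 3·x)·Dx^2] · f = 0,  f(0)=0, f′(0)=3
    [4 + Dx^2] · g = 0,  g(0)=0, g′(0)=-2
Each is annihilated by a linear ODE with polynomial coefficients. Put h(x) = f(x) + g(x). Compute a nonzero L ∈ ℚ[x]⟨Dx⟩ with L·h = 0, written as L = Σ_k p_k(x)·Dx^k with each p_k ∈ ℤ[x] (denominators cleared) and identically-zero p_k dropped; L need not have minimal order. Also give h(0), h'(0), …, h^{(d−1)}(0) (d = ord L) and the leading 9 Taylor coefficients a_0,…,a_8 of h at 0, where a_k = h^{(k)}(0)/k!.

L = (348 + 144·x + 216·x^2)·Dx + (44 + 180·x + 216·x^2 + 216·x^3)·Dx^2 + (87 + 36·x + 54·x^2)·Dx^3 + (11 + 45·x + 54·x^2 + 54·x^3)·Dx^4  (order 4).
h: a_k = 0, 1, -9/2, 31/3, -81/4, 145/3, -243/2, 98423/315, -6561/8, …
ICs: h(0) = 0, h′(0) = 1, h′′(0) = -9, h′′′(0) = 62.

f: a_k = 0, 3, -9/2, 9, -81/4, 243/5, -243/2, 2187/7, -6561/8, …
g: a_k = 0, -2, 0, 4/3, 0, -4/15, 0, 8/315, 0, …
Sum ⇒ L₀ = lclm(L_f,L_g) in ℚ(x)⟨Dx⟩.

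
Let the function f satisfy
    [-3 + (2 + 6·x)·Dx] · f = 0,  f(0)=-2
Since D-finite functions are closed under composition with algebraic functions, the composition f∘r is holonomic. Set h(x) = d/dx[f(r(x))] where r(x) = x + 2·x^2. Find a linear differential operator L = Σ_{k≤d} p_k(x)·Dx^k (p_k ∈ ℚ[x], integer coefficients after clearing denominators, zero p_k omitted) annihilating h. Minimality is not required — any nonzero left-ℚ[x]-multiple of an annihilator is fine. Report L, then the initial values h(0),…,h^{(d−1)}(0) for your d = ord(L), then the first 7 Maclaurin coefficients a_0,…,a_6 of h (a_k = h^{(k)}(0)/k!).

L = 5 + (-2 - 14·x - 36·x^2 - 48·x^3)·Dx  (order 1).
h: a_k = -3, -15/2, 135/8, -315/16, -2025/128, 33615/256, -292005/1024, …
ICs: h(0) = -3.

f: a_k = -2, -3, 9/4, -27/8, 405/64, -1701/128, 15309/512, …
Substitute x→r, Dx→(1/r')Dx; clear ⇒ L₀.
h₀' ⇒ L via d/dx closure of L₀.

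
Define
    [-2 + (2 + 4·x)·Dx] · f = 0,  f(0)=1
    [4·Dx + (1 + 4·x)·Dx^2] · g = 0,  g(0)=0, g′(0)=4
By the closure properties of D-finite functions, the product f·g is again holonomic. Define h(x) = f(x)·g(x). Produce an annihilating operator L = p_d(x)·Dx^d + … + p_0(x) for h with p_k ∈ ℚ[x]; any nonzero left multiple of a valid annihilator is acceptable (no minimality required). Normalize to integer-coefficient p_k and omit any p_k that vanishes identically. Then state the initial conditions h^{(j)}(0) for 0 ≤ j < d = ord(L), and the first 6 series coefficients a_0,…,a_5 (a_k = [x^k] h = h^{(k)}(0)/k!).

f: a_k = 1, 1, -1/2, 1/2, -5/8, 7/8, …
g: a_k = 0, 4, -8, 64/3, -64, 1024/5, …
f·g: L₀ = L_f ⊗_s L_g, ord ≤ 1·2.
L = (-1 + 4·x) + (2 + 4·x)·Dx + (1 + 8·x + 20·x^2 + 16·x^3)·Dx^2  (order 2).
h: a_k = 0, 4, -4, 34/3, -110/3, 3709/30, …
ICs: h(0) = 0, h′(0) = 4.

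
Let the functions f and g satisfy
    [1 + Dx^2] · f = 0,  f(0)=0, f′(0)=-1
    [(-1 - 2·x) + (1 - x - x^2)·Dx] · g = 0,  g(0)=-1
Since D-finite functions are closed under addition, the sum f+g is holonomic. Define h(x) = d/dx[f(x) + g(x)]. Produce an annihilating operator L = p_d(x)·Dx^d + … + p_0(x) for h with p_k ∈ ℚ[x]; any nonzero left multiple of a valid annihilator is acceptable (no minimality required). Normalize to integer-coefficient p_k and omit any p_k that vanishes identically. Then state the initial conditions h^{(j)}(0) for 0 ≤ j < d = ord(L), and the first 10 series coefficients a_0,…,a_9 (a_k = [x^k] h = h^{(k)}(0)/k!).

L = (124 + 358·x + 470·x^2 + 230·x^3 + 130·x^4 + 18·x^5 + 6·x^6) + (-19 - 29·x + 36·x^2 + 55·x^3 + 50·x^4 + 27·x^5 + 7·x^6 + 2·x^7)·Dx + (124 + 358·x + 470·x^2 + 230·x^3 + 130·x^4 + 18·x^5 + 6·x^6)·Dx^2 + (-19 - 29·x + 36·x^2 + 55·x^3 + 50·x^4 + 27·x^5 + 7·x^6 + 2·x^7)·Dx^3  (order 3).
h: a_k = -2, -4, -17/2, -20, -961/24, -78, -105839/720, -272, -19958401/40320, -890, …
ICs: h(0) = -2, h′(0) = -4, h′′(0) = -17.

f: a_k = 0, -1, 0, 1/6, 0, -1/120, 0, 1/5040, 0, -1/362880, …
g: a_k = -1, -1, -2, -3, -5, -8, -13, -21, -34, -55, …
f+g: L₀ = lclm(L_f,L_g), ord ≤ 2+1.
Derive L from L₀ (diff closure).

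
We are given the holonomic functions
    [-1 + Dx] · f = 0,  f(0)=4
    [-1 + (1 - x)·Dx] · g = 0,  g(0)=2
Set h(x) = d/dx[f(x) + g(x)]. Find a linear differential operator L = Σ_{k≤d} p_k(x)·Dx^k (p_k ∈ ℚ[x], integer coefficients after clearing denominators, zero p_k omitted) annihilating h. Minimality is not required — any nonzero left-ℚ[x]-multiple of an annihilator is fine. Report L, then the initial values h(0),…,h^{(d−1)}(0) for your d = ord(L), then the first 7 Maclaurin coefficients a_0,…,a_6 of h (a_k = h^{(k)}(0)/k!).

L = (4 + 2·x) + (-5 - 2·x + x^2)·Dx + (1 - x^2)·Dx^2  (order 2).
h: a_k = 6, 8, 8, 26/3, 61/6, 361/30, 2521/180, …
ICs: h(0) = 6, h′(0) = 8.

f: a_k = 4, 4, 2, 2/3, 1/6, 1/30, 1/180, …
g: a_k = 2, 2, 2, 2, 2, 2, 2, …
L₀ := lclm(L_f,L_g); ord L₀ ≤ 1+1.
Differentiate: ansatz ord ≤ ord L₀ ⇒ L.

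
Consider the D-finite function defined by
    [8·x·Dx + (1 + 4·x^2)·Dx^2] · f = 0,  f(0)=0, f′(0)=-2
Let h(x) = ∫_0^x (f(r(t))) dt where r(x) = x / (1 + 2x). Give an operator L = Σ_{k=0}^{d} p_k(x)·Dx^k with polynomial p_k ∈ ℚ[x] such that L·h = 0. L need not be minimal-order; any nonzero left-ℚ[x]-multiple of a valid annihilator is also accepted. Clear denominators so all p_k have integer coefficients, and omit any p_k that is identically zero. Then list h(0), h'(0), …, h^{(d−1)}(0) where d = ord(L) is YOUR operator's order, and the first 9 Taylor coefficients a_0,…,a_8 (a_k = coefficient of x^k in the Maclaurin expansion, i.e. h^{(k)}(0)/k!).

L = (4 + 16·x)·Dx^2 + (1 + 4·x + 8·x^2)·Dx^3  (order 3).
h: a_k = 0, 0, -1, 4/3, -4/3, 0, 64/15, -256/21, 128/7, …
ICs: h(0) = 0, h′(0) = 0, h′′(0) = -2.

f: a_k = 0, -2, 0, 8/3, 0, -32/5, 0, 128/7, 0, …
f∘r: x↦r, Dx↦Dx/r' in L_f ⇒ L₀.
∫: right-multiply L₀ by Dx.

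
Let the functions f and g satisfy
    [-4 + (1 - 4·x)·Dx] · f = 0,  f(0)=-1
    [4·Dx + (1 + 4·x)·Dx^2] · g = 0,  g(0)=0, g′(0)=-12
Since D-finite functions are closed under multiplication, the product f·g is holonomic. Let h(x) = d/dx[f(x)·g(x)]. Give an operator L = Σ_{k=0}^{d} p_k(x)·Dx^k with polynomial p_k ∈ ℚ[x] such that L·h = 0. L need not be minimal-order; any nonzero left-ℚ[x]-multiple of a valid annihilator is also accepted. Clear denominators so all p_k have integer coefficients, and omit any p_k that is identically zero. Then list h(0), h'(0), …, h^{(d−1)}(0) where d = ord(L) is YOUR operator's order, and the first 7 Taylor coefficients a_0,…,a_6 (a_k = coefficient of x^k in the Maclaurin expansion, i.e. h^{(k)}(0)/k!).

L = 64 + (4 + 80·x)·Dx + (-1 + 16·x^2)·Dx^2  (order 2).
h: a_k = 12, 48, 480, 1792, 12032, 227328/5, 1306624/5, …
ICs: h(0) = 12, h′(0) = 48.

f: a_k = -1, -4, -16, -64, -256, -1024, -4096, …
g: a_k = 0, -12, 24, -64, 192, -3072/5, 2048, …
Product ⇒ symmetric product L₀, ord ≤ 2.
h₀' ⇒ L via d/dx closure of L₀.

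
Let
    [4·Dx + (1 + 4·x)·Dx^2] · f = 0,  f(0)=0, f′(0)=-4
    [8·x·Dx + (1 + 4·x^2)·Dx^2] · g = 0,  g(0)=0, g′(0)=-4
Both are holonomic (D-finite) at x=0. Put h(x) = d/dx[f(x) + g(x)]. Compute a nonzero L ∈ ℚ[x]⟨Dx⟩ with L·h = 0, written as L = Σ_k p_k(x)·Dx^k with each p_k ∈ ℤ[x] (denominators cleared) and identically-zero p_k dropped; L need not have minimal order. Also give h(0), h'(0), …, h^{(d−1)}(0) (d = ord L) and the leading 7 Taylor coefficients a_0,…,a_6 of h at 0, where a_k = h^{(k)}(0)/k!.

f: a_k = 0, -4, 8, -64/3, 64, -1024/5, 2048/3, …
g: a_k = 0, -4, 0, 16/3, 0, -64/5, 0, …
Sum ⇒ L₀ = lclm(L_f,L_g) in ℚ(x)⟨Dx⟩.
Differentiate: ansatz ord ≤ ord L₀ ⇒ L.
L = (-8 - 96·x + 96·x^2 + 128·x^3) + (-10 - 16·x - 72·x^2 + 192·x^3 + 256·x^4)·Dx + (-1 - 2·x + 8·x^2 + 8·x^3 + 48·x^4 + 64·x^5)·Dx^2  (order 2).
h: a_k = -8, 16, -48, 256, -1088, 4096, -16128, …
ICs: h(0) = -8, h′(0) = 16.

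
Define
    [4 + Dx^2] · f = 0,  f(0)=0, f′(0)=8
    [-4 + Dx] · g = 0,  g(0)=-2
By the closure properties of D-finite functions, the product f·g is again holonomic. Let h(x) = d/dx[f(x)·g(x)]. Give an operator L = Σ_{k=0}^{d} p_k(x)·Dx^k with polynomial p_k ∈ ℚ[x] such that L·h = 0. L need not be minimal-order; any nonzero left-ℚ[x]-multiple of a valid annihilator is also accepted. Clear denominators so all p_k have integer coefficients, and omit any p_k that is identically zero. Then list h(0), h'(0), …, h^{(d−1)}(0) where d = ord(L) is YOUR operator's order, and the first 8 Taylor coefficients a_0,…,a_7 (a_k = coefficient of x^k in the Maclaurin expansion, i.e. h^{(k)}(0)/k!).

f: a_k = 0, 8, 0, -16/3, 0, 16/15, 0, -32/315, …
g: a_k = -2, -8, -16, -64/3, -64/3, -256/15, -512/45, -2048/315, …
h₀=f·g: eliminate ⇒ L₀, order ≤ 2·1.
h=h₀': d/dx-closure on L₀ ⇒ L.
L = 20 - 8·Dx + Dx^2  (order 2).
h: a_k = -16, -128, -352, -512, -1312/3, -2816/15, 1856/45, 2048/15, …
ICs: h(0) = -16, h′(0) = -128.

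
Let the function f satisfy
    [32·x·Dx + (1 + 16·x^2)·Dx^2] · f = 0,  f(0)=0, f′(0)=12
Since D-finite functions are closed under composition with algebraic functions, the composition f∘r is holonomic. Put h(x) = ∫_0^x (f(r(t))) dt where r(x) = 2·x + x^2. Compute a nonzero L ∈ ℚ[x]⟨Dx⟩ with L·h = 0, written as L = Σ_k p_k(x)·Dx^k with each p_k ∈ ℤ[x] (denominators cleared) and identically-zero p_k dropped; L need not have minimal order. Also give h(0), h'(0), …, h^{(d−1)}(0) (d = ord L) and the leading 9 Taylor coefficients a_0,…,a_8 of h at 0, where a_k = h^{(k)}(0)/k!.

L = (-1 + 128·x + 256·x^2 + 192·x^3 + 48·x^4)·Dx^2 + (1 + x + 64·x^2 + 128·x^3 + 80·x^4 + 16·x^5)·Dx^3  (order 3).
h: a_k = 0, 0, 12, 4, -128, -768/5, 16064/5, 49088/7, -743424/7, …
ICs: h(0) = 0, h′(0) = 0, h′′(0) = 24.

f: a_k = 0, 12, 0, -64, 0, 3072/5, 0, -49152/7, 0, …
Substitute x→r, Dx→(1/r')Dx; clear ⇒ L₀.
h=∫₀ˣh₀: take L = L₀·Dx.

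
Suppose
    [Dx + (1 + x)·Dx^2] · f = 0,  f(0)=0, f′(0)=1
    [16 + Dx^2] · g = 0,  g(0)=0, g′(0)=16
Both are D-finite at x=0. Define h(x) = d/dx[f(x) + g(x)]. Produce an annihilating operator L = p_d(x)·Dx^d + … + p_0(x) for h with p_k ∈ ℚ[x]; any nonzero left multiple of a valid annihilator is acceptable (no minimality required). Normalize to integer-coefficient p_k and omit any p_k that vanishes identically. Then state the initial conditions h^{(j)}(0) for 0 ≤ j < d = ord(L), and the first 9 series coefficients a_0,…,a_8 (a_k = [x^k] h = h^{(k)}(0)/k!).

f: a_k = 0, 1, -1/2, 1/3, -1/4, 1/5, -1/6, 1/7, -1/8, …
g: a_k = 0, 16, 0, -128/3, 0, 512/15, 0, -4096/315, 0, …
Weyl lclm of L_f,L_g ⇒ L₀ (ord ≤ 4).
Differentiate: ansatz ord ≤ ord L₀ ⇒ L.
L = (176 + 256·x + 128·x^2) + (144 + 400·x + 384·x^2 + 128·x^3)·Dx + (11 + 16·x + 8·x^2)·Dx^2 + (9 + 25·x + 24·x^2 + 8·x^3)·Dx^3  (order 3).
h: a_k = 17, -1, -127, -1, 515/3, -1, -4051/45, -1, 8507/315, …
ICs: h(0) = 17, h′(0) = -1, h′′(0) = -254.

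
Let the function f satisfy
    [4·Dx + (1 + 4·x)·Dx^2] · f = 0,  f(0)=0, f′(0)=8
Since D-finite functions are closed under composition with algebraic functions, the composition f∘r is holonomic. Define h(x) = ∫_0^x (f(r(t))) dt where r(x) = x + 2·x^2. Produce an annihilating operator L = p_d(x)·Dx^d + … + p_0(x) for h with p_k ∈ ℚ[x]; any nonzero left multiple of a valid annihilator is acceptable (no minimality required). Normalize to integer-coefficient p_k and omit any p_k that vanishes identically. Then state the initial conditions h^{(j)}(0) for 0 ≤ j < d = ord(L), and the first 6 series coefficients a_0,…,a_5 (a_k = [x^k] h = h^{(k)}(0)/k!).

f: a_k = 0, 8, -16, 128/3, -128, 2048/5, …
f∘r: x↦r, Dx↦Dx/r' in L_f ⇒ L₀.
h=∫₀ˣh₀: take L = L₀·Dx.
L = (16·x + 32·x^2)·Dx^2 + (1 + 8·x + 24·x^2 + 32·x^3)·Dx^3  (order 3).
h: a_k = 0, 0, 4, 0, -16/3, 64/5, …
ICs: h(0) = 0, h′(0) = 0, h′′(0) = 8.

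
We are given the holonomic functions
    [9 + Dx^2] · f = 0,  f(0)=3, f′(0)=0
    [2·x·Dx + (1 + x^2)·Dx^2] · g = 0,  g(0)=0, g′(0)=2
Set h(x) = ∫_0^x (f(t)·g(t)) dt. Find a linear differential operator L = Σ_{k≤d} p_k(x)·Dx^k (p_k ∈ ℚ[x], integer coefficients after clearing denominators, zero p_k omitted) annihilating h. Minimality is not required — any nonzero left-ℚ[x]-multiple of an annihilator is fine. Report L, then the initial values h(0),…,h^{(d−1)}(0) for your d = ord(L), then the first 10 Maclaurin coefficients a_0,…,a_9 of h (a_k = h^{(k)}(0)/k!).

L = (1170 + 3834·x^2 + 4779·x^4 + 2916·x^6 + 729·x^8)·Dx + (396·x + 1044·x^3 + 972·x^5 + 324·x^7)·Dx^2 + (220 + 768·x^2 + 1026·x^4 + 648·x^6 + 162·x^8)·Dx^3 + (44·x + 116·x^3 + 108·x^5 + 36·x^7)·Dx^4 + (10 + 38·x^2 + 55·x^4 + 36·x^6 + 9·x^8)·Dx^5  (order 5).
h: a_k = 0, 0, 3, 0, -29/4, 0, 203/40, 0, -5343/2240, 0, …
ICs: h(0) = 0, h′(0) = 0, h′′(0) = 6, h′′′(0) = 0, h′′′′(0) = -174.

f: a_k = 3, 0, -27/2, 0, 81/8, 0, -243/80, 0, 2187/4480, 0, …
g: a_k = 0, 2, 0, -2/3, 0, 2/5, 0, -2/7, 0, 2/9, …
L₀ := L_f ⊗_s L_g (sym. prod.), ord ≤ 4.
h=∫h₀ ⇒ L = L₀·Dx.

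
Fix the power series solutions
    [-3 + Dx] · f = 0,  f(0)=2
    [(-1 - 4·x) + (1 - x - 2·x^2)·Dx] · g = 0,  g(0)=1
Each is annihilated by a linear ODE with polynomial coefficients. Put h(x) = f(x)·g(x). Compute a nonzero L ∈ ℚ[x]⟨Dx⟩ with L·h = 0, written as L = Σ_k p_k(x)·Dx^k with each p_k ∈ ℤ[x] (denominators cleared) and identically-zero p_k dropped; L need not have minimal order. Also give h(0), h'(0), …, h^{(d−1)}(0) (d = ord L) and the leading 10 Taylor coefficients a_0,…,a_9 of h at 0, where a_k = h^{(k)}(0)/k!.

f: a_k = 2, 6, 9, 9, 27/4, 81/20, 81/40, 243/280, 729/2240, 243/2240, …
g: a_k = 1, 1, 3, 5, 11, 21, 43, 85, 171, 341, …
Sym-product of L_f,L_g gives L₀ (≤ ord 1).
L = (4 + x - 6·x^2) + (-1 + x + 2·x^2)·Dx  (order 1).
h: a_k = 2, 8, 21, 46, 379/4, 954/5, 15293/40, 107071/140, 3426681/2240, 244757/80, …
ICs: h(0) = 2.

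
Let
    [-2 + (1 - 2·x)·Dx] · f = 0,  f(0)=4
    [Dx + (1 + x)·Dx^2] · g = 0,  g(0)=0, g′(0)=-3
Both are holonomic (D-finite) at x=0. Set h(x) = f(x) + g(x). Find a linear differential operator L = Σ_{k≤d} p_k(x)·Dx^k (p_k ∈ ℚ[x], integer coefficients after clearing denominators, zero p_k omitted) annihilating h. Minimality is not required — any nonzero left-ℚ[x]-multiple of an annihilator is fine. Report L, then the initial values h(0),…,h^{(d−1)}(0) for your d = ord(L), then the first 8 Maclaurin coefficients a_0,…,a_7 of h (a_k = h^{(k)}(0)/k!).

f: a_k = 4, 8, 16, 32, 64, 128, 256, 512, …
g: a_k = 0, -3, 3/2, -1, 3/4, -3/5, 1/2, -3/7, …
h₀=f+g: left-lcm gives L₀, ord ≤ 3.
L = (32 + 8·x)·Dx + (22 + 56·x + 16·x^2)·Dx^2 + (-5 + 3·x + 12·x^2 + 4·x^3)·Dx^3  (order 3).
h: a_k = 4, 5, 35/2, 31, 259/4, 637/5, 513/2, 3581/7, …
ICs: h(0) = 4, h′(0) = 5, h′′(0) = 35.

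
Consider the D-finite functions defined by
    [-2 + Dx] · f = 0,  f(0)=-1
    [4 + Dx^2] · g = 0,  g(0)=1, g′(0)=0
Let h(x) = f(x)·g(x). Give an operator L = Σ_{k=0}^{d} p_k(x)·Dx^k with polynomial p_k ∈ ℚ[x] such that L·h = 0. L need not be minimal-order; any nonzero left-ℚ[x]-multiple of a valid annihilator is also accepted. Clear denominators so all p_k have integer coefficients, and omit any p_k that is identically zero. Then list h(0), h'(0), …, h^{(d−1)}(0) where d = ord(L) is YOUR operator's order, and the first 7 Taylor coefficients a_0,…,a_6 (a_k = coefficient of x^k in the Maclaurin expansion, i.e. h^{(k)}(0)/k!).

L = 8 - 4·Dx + Dx^2  (order 2).
h: a_k = -1, -2, 0, 8/3, 8/3, 16/15, 0, …
ICs: h(0) = -1, h′(0) = -2.

f: a_k = -1, -2, -2, -4/3, -2/3, -4/15, -4/45, …
g: a_k = 1, 0, -2, 0, 2/3, 0, -4/45, …
Product ⇒ symmetric product L₀, ord ≤ 2.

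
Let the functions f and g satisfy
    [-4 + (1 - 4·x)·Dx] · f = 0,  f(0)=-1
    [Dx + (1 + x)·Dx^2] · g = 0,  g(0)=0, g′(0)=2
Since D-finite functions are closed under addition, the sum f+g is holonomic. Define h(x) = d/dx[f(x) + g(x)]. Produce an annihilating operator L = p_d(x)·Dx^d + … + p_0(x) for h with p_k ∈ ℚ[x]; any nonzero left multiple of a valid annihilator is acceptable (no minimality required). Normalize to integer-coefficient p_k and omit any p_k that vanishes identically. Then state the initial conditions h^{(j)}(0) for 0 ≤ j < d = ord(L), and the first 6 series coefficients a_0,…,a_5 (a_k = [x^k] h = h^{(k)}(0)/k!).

L = (112 + 32·x) + (94 + 208·x + 64·x^2)·Dx + (-9 + 23·x + 48·x^2 + 16·x^3)·Dx^2  (order 2).
h: a_k = -2, -34, -190, -1026, -5118, -24578, …
ICs: h(0) = -2, h′(0) = -34.

f: a_k = -1, -4, -16, -64, -256, -1024, …
g: a_k = 0, 2, -1, 2/3, -1/2, 2/5, …
Sum ⇒ L₀ = lclm(L_f,L_g) in ℚ(x)⟨Dx⟩.
Differentiate: ansatz ord ≤ ord L₀ ⇒ L.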